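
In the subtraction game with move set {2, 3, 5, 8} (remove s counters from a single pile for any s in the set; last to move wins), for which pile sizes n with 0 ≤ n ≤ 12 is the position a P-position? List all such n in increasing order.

Compute g(0), g(1), … for moves {2, 3, 5, 8}:
g(0) = mex{} = 0
g(1) = mex{} = 0
g(2) = mex{0} = 1
g(3) = mex{0} = 1
g(4) = mex{0,1} = 2
g(5) = mex{0,1} = 2
g(6) = mex{0,1,2} = 3
g(7) = mex{1,2} = 0
g(8) = mex{0,1,2,3} = 4
g(9) = mex{0,2,3} = 1
g(10) = mex{0,1,2,4} = 3
g(11) = mex{1,3,4} = 0
g(12) = mex{0,1,2,3} = 4
The P-positions (g = 0) in 0..12 are 0, 1, 7, 11.

0, 1, 7, 11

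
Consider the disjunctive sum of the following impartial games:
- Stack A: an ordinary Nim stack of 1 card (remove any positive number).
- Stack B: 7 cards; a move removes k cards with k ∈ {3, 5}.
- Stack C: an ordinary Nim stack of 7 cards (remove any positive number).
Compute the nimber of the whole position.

Stack A is a plain Nim stack of size 1, so its Grundy value is 1.
For stack B, compute g(0), g(1), … with moves {3, 5}:
k:     0  1  2  3  4  5  6  7
g(k):  0  0  0  1  1  1  2  2
So g(7) = 2.
Stack C is a plain Nim stack of size 7, so its Grundy value is 7.
The value of a disjunctive sum is the nim-sum of the parts.
Combined value = 1 XOR 2 XOR 7 = 4.

4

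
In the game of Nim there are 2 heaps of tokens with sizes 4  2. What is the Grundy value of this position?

Compute the nim-sum pairwise:
4 ⊕ 2 = 6

6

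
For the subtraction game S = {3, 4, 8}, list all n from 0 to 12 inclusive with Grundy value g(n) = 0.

0, 1, 2, 7, 12

Build the Grundy sequence with g(k) = mex{g(k−s) : s ∈ {3, 4, 8}, s ≤ k}:
k:     0  1  2  3  4  5  6  7  8  9 10 11 12
g(k):  0  0  0  1  1  1  2  0  2  3  1  3  0
The P-positions (g = 0) in 0..12 are 0, 1, 2, 7, 12.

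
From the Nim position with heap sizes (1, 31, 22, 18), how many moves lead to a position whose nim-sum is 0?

Bitwise XOR of the heap sizes:
  00001  (1)
  11111  (31)
  10110  (22)
  10010  (18)
  -----
  11010  (26)
The overall nim-sum is X = 26. A heap of size p has a winning move iff p XOR X < p (reduce it to p XOR X).
  1: 1 XOR 26 = 27 ≥ 1 — no move.
  31: 31 XOR 26 = 5 < 31 — winning move (to 5).
  22: 22 XOR 26 = 12 < 22 — winning move (to 12).
  18: 18 XOR 26 = 8 < 18 — winning move (to 8).
That gives 3 winning moves.

3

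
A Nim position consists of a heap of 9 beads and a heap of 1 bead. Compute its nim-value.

8

In binary:
  1001  (9)
  0001  (1)
  ----
  1000  (8)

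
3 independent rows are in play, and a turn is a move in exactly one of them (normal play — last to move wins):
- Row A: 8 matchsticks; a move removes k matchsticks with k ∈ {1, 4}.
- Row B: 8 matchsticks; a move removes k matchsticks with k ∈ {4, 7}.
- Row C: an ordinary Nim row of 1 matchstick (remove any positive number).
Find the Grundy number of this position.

2

Build the Grundy sequence for row A with g(k) = mex{g(k−s) : s ∈ {1, 4}, s ≤ k}:
g(0) = mex{} = 0
g(1) = mex{0} = 1
g(2) = mex{1} = 0
g(3) = mex{0} = 1
g(4) = mex{0,1} = 2
g(5) = mex{1,2} = 0
g(6) = mex{0} = 1
g(7) = mex{1} = 0
g(8) = mex{0,2} = 1
So g(8) = 1.
Build the Grundy sequence for row B with g(k) = mex{g(k−s) : s ∈ {4, 7}, s ≤ k}:
g(0) = mex{} = 0
g(1) = mex{} = 0
g(2) = mex{} = 0
g(3) = mex{} = 0
g(4) = mex{0} = 1
g(5) = mex{0} = 1
g(6) = mex{0} = 1
g(7) = mex{0} = 1
g(8) = mex{0,1} = 2
So g(8) = 2.
Row C is a plain Nim row of size 1, so its Grundy value is 1.
The value of a disjunctive sum is the nim-sum of the parts.
Combined value = 1 ⊕ 2 ⊕ 1 = 2.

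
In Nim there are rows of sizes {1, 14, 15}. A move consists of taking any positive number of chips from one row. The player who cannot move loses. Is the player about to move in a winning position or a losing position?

Losing position

Compute the nim-sum pairwise:
1 ^ 14 = 15
15 ^ 15 = 0
The nim-sum is 0, so this is a P-position: the player to move is in a losing position under optimal play.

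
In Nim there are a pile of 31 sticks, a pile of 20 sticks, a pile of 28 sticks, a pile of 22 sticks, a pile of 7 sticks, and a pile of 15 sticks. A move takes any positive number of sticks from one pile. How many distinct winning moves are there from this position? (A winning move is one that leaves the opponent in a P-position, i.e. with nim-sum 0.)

3

Nim-sum: 31 XOR 20 XOR 28 XOR 22 XOR 7 XOR 15 = 9.
The overall nim-sum is X = 9. A pile of size p has a winning move iff p XOR X < p (reduce it to p XOR X).
  31: 31 XOR 9 = 22 < 31 — winning move (to 22).
  20: 20 XOR 9 = 29 ≥ 20 — no move.
  28: 28 XOR 9 = 21 < 28 — winning move (to 21).
  22: 22 XOR 9 = 31 ≥ 22 — no move.
  7: 7 XOR 9 = 14 ≥ 7 — no move.
  15: 15 XOR 9 = 6 < 15 — winning move (to 6).
That gives 3 winning moves.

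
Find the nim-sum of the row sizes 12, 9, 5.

Nim-sum: 12 XOR 9 XOR 5 = 0.

0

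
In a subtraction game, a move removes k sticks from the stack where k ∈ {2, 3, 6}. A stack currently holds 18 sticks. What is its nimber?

Build the Grundy sequence with g(k) = mex{g(k−s) : s ∈ {2, 3, 6}, s ≤ k}:
k:     0  1  2  3  4  5  6  7  8  9 10 11 12 13 14 15 16 17 18
g(k):  0  0  1  1  2  0  3  1  2  0  0  1  1  2  0  3  1  2  0
So g(18) = 0.

0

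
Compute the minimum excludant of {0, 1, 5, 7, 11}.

2

The values 0, 1 are all present; 2 is the first non-negative integer missing from the set.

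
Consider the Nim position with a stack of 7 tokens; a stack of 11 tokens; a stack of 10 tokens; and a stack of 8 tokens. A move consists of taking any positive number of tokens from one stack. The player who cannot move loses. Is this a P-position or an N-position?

Compute the nim-sum pairwise:
7 ⊕ 11 = 12
12 ⊕ 10 = 6
6 ⊕ 8 = 14
The nim-sum is 14 ≠ 0, so this is an N-position: the player to move can win.

N-position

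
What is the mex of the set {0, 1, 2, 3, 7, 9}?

The values 0, 1, 2, 3 are all present; 4 is the first non-negative integer missing from the set.

4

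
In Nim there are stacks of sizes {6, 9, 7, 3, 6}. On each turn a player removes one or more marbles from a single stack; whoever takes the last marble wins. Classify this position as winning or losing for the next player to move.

Winning position

Compute the nim-sum pairwise:
6 XOR 9 = 15
15 XOR 7 = 8
8 XOR 3 = 11
11 XOR 6 = 13
The nim-sum is 13 ≠ 0, so this is an N-position: the player to move can win.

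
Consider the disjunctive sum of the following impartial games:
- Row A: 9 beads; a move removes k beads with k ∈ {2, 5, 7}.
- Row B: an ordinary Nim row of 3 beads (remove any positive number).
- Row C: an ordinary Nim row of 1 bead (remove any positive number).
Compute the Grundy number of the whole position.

Build the Grundy sequence for row A with g(k) = mex{g(k−s) : s ∈ {2, 5, 7}, s ≤ k}:
g(0) = mex{} = 0
g(1) = mex{} = 0
g(2) = mex{0} = 1
g(3) = mex{0} = 1
g(4) = mex{1} = 0
g(5) = mex{0,1} = 2
g(6) = mex{0} = 1
g(7) = mex{0,1,2} = 3
g(8) = mex{0,1} = 2
g(9) = mex{0,1,3} = 2
So g(9) = 2.
Row B is a plain Nim row of size 3, so its Grundy value is 3.
Row C is a plain Nim row of size 1, so its Grundy value is 1.
The value of a disjunctive sum is the nim-sum of the parts.
Combined value = 2 XOR 3 XOR 1 = 0.

0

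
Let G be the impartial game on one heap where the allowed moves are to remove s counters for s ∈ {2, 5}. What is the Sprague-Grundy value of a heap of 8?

0

Build the Grundy sequence with g(k) = mex{g(k−s) : s ∈ {2, 5}, s ≤ k}:
g(0) = mex{} = 0
g(1) = mex{} = 0
g(2) = mex{0} = 1
g(3) = mex{0} = 1
g(4) = mex{1} = 0
g(5) = mex{0,1} = 2
g(6) = mex{0} = 1
g(7) = mex{1,2} = 0
g(8) = mex{1} = 0
So g(8) = 0.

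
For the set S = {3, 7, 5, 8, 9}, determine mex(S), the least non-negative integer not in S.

0

0 is not in the set, so the mex is 0.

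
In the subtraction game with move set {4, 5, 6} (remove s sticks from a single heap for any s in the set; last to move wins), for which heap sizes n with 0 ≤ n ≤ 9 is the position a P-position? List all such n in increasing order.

0, 1, 2, 3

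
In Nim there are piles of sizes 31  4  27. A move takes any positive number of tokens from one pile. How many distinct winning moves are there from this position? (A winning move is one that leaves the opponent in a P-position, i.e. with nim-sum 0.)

0

Nim-sum: 31 ^ 4 ^ 27 = 0.
The nim-sum is already 0, so every move leaves a nonzero nim-sum — there are no winning moves.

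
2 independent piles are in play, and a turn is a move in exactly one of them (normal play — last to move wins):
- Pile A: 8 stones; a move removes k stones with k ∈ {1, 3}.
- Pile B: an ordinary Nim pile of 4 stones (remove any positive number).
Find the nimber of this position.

4

For pile A, compute g(0), g(1), … with moves {1, 3}:
g(0) = mex{} = 0
g(1) = mex{0} = 1
g(2) = mex{1} = 0
g(3) = mex{0} = 1
g(4) = mex{1} = 0
g(5) = mex{0} = 1
g(6) = mex{1} = 0
g(7) = mex{0} = 1
g(8) = mex{1} = 0
So g(8) = 0.
Pile B is a plain Nim pile of size 4, so its Grundy value is 4.
By the Sprague-Grundy theorem, the Grundy value of a sum of independent games is the XOR of the component values.
Combined value = 0 XOR 4 = 4.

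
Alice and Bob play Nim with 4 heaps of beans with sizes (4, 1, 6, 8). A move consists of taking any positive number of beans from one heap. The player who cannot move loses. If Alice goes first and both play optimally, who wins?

In binary:
  0100  (4)
  0001  (1)
  0110  (6)
  1000  (8)
  ----
  1011  (11)
The nim-sum is 11 ≠ 0, so this is an N-position: the player to move can win; Alice has a winning move.

Alice wins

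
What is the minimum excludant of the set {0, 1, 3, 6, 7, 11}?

2

The values 0, 1 are all present; 2 is the first non-negative integer missing from the set.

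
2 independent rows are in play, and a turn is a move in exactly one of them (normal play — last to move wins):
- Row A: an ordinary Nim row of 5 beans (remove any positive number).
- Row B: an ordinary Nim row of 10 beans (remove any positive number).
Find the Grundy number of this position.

Row A is a plain Nim row of size 5, so its Grundy value is 5.
Row B is a plain Nim row of size 10, so its Grundy value is 10.
By the Sprague-Grundy theorem, the Grundy value of a sum of independent games is the XOR of the component values.
Combined value = 5 ⊕ 10 = 15.

15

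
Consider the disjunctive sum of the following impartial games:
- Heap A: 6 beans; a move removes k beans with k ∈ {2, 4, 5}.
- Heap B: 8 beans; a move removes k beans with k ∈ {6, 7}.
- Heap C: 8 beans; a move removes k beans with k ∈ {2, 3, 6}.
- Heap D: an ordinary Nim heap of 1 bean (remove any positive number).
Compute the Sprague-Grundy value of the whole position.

1

Grundy values for heap A (subtraction set {2, 4, 5}):
k:     0  1  2  3  4  5  6
g(k):  0  0  1  1  2  2  3
So g(6) = 3.
For heap B, compute g(0), g(1), … with moves {6, 7}:
k:     0  1  2  3  4  5  6  7  8
g(k):  0  0  0  0  0  0  1  1  1
So g(8) = 1.
Build the Grundy sequence for heap C with g(k) = mex{g(k−s) : s ∈ {2, 3, 6}, s ≤ k}:
k:     0  1  2  3  4  5  6  7  8
g(k):  0  0  1  1  2  0  3  1  2
So g(8) = 2.
Heap D is a plain Nim heap of size 1, so its Grundy value is 1.
By the Sprague-Grundy theorem, the Grundy value of a sum of independent games is the XOR of the component values.
Combined value = 3 XOR 1 XOR 2 XOR 1 = 1.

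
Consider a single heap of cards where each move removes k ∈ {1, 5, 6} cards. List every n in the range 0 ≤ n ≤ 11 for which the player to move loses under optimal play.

0, 2, 4, 11

Build the Grundy sequence with g(k) = mex{g(k−s) : s ∈ {1, 5, 6}, s ≤ k}:
g(0) = mex{} = 0
g(1) = mex{0} = 1
g(2) = mex{1} = 0
g(3) = mex{0} = 1
g(4) = mex{1} = 0
g(5) = mex{0} = 1
g(6) = mex{0,1} = 2
g(7) = mex{0,1,2} = 3
g(8) = mex{0,1,3} = 2
g(9) = mex{0,1,2} = 3
g(10) = mex{0,1,3} = 2
g(11) = mex{1,2} = 0
The P-positions (g = 0) in 0..11 are 0, 2, 4, 11.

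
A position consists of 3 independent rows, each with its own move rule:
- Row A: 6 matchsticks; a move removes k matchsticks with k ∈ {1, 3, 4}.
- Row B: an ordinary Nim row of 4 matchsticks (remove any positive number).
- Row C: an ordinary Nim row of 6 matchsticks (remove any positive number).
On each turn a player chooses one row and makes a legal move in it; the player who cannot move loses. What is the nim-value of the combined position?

For row A, compute g(0), g(1), … with moves {1, 3, 4}:
g(0) = mex{} = 0
g(1) = mex{0} = 1
g(2) = mex{1} = 0
g(3) = mex{0} = 1
g(4) = mex{0,1} = 2
g(5) = mex{0,1,2} = 3
g(6) = mex{0,1,3} = 2
So g(6) = 2.
Row B is a plain Nim row of size 4, so its Grundy value is 4.
Row C is a plain Nim row of size 6, so its Grundy value is 6.
The value of a disjunctive sum is the nim-sum of the parts.
Combined value = 2 XOR 4 XOR 6 = 0.

0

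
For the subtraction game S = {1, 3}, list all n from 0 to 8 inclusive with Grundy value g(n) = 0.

0, 2, 4, 6, 8

Compute g(0), g(1), … for moves {1, 3}:
k:     0  1  2  3  4  5  6  7  8
g(k):  0  1  0  1  0  1  0  1  0
The P-positions (g = 0) in 0..8 are 0, 2, 4, 6, 8.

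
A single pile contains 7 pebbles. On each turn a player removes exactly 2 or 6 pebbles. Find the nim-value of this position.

Compute g(0), g(1), … for moves {2, 6}:
g(0) = mex{} = 0
g(1) = mex{} = 0
g(2) = mex{0} = 1
g(3) = mex{0} = 1
g(4) = mex{1} = 0
g(5) = mex{1} = 0
g(6) = mex{0} = 1
g(7) = mex{0} = 1
So g(7) = 1.

1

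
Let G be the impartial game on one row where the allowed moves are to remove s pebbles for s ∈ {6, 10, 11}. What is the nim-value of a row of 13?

2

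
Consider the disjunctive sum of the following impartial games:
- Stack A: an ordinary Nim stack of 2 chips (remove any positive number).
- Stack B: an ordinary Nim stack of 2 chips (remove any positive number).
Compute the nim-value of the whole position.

0

Stack A is a plain Nim stack of size 2, so its Grundy value is 2.
Stack B is a plain Nim stack of size 2, so its Grundy value is 2.
The value of a disjunctive sum is the nim-sum of the parts.
Combined value = 2 XOR 2 = 0.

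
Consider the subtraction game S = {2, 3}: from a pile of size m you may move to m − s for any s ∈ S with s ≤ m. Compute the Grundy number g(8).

1

Build the Grundy sequence with g(k) = mex{g(k−s) : s ∈ {2, 3}, s ≤ k}:
k:     0  1  2  3  4  5  6  7  8
g(k):  0  0  1  1  2  0  0  1  1
So g(8) = 1.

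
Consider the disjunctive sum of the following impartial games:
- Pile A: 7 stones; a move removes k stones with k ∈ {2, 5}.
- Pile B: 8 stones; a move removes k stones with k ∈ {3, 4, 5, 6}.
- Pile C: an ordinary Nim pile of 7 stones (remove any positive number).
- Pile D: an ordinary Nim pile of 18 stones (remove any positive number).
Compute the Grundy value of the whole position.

23

Build the Grundy sequence for pile A with g(k) = mex{g(k−s) : s ∈ {2, 5}, s ≤ k}:
k:     0  1  2  3  4  5  6  7
g(k):  0  0  1  1  0  2  1  0
So g(7) = 0.
Build the Grundy sequence for pile B with g(k) = mex{g(k−s) : s ∈ {3, 4, 5, 6}, s ≤ k}:
g(0) = mex{} = 0
g(1) = mex{} = 0
g(2) = mex{} = 0
g(3) = mex{0} = 1
g(4) = mex{0} = 1
g(5) = mex{0} = 1
g(6) = mex{0,1} = 2
g(7) = mex{0,1} = 2
g(8) = mex{0,1} = 2
So g(8) = 2.
Pile C is a plain Nim pile of size 7, so its Grundy value is 7.
Pile D is a plain Nim pile of size 18, so its Grundy value is 18.
The value of a disjunctive sum is the nim-sum of the parts.
Combined value = 0 XOR 2 XOR 7 XOR 18 = 23.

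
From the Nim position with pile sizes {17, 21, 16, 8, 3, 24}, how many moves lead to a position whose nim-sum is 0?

Compute the nim-sum pairwise:
17 ⊕ 21 = 4
4 ⊕ 16 = 20
20 ⊕ 8 = 28
28 ⊕ 3 = 31
31 ⊕ 24 = 7
The overall nim-sum is X = 7. A pile of size p has a winning move iff p XOR X < p (reduce it to p XOR X).
  17: 17 XOR 7 = 22 ≥ 17 — no move.
  21: 21 XOR 7 = 18 < 21 — winning move (to 18).
  16: 16 XOR 7 = 23 ≥ 16 — no move.
  8: 8 XOR 7 = 15 ≥ 8 — no move.
  3: 3 XOR 7 = 4 ≥ 3 — no move.
  24: 24 XOR 7 = 31 ≥ 24 — no move.
That gives 1 winning move.

1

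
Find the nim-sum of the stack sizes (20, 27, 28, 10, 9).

16

Bitwise XOR of the heap sizes:
  10100  (20)
  11011  (27)
  11100  (28)
  01010  (10)
  01001  (9)
  -----
  10000  (16)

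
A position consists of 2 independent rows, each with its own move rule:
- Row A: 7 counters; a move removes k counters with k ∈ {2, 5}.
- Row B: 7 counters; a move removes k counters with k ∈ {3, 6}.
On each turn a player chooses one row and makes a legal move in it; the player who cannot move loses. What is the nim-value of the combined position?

2

Build the Grundy sequence for row A with g(k) = mex{g(k−s) : s ∈ {2, 5}, s ≤ k}:
g(0) = mex{} = 0
g(1) = mex{} = 0
g(2) = mex{0} = 1
g(3) = mex{0} = 1
g(4) = mex{1} = 0
g(5) = mex{0,1} = 2
g(6) = mex{0} = 1
g(7) = mex{1,2} = 0
So g(7) = 0.
Build the Grundy sequence for row B with g(k) = mex{g(k−s) : s ∈ {3, 6}, s ≤ k}:
k:     0  1  2  3  4  5  6  7
g(k):  0  0  0  1  1  1  2  2
So g(7) = 2.
The value of a disjunctive sum is the nim-sum of the parts.
Combined value = 0 ⊕ 2 = 2.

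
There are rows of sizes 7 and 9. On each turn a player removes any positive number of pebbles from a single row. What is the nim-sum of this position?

14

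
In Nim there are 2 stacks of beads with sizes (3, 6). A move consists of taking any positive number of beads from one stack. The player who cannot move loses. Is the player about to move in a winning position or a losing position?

Bitwise XOR of the heap sizes:
  011  (3)
  110  (6)
  ---
  101  (5)
The nim-sum is 5 ≠ 0, so this is an N-position: the player to move can win.

Winning position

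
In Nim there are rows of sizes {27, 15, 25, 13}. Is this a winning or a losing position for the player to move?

Nim-sum: 27 ^ 15 ^ 25 ^ 13 = 0.
The nim-sum is 0, so this is a P-position: the player to move is in a losing position under optimal play.

Losing position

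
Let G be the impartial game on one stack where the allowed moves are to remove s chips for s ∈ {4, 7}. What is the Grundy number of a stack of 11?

Build the Grundy sequence with g(k) = mex{g(k−s) : s ∈ {4, 7}, s ≤ k}:
g(0) = mex{} = 0
g(1) = mex{} = 0
g(2) = mex{} = 0
g(3) = mex{} = 0
g(4) = mex{0} = 1
g(5) = mex{0} = 1
g(6) = mex{0} = 1
g(7) = mex{0} = 1
g(8) = mex{0,1} = 2
g(9) = mex{0,1} = 2
g(10) = mex{0,1} = 2
g(11) = mex{1} = 0
So g(11) = 0.

0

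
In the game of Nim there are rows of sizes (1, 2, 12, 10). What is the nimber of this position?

Bitwise XOR of the heap sizes:
  0001  (1)
  0010  (2)
  1100  (12)
  1010  (10)
  ----
  0101  (5)

5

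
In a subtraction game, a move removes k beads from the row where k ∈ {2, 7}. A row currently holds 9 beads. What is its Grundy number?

0

Grundy values for subtraction set {2, 7}:
g(0) = mex{} = 0
g(1) = mex{} = 0
g(2) = mex{0} = 1
g(3) = mex{0} = 1
g(4) = mex{1} = 0
g(5) = mex{1} = 0
g(6) = mex{0} = 1
g(7) = mex{0} = 1
g(8) = mex{0,1} = 2
g(9) = mex{1} = 0
So g(9) = 0.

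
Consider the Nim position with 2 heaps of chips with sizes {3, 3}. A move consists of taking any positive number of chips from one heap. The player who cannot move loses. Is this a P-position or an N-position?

P-position

Nim-sum: 3 XOR 3 = 0.
The nim-sum is 0, so this is a P-position: the player to move is in a losing position under optimal play.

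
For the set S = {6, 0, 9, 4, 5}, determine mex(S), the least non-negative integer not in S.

1

0 is in the set but 1 is not, so the mex is 1.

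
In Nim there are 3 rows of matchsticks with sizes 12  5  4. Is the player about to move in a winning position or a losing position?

Winning position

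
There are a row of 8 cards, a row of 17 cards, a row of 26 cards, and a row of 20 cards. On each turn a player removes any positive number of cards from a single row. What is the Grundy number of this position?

Compute the nim-sum pairwise:
8 ^ 17 = 25
25 ^ 26 = 3
3 ^ 20 = 23

23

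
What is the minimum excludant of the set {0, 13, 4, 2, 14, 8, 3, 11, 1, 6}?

5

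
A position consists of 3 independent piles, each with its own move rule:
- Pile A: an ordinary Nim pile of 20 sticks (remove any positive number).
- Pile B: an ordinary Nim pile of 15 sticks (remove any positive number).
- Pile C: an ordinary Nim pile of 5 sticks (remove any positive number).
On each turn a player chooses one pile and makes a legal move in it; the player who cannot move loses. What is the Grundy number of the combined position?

30

Pile A is a plain Nim pile of size 20, so its Grundy value is 20.
Pile B is a plain Nim pile of size 15, so its Grundy value is 15.
Pile C is a plain Nim pile of size 5, so its Grundy value is 5.
The value of a disjunctive sum is the nim-sum of the parts.
Combined value = 20 XOR 15 XOR 5 = 30.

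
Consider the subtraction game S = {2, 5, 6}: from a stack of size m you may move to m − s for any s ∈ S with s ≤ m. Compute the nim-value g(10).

1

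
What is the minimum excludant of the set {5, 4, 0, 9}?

0 is in the set but 1 is not, so the mex is 1.

1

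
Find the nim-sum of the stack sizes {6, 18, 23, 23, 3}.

Bitwise XOR of the heap sizes:
  00110  (6)
  10010  (18)
  10111  (23)
  10111  (23)
  00011  (3)
  -----
  10111  (23)

23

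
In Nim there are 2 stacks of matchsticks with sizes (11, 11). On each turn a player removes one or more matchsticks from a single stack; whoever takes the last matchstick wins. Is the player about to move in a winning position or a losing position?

Losing position

Nim-sum: 11 ^ 11 = 0.
The nim-sum is 0, so this is a P-position: the player to move is in a losing position under optimal play.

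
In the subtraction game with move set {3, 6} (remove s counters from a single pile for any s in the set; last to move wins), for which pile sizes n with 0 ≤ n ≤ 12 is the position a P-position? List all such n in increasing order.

0, 1, 2, 9, 10, 11

Build the Grundy sequence with g(k) = mex{g(k−s) : s ∈ {3, 6}, s ≤ k}:
k:     0  1  2  3  4  5  6  7  8  9 10 11 12
g(k):  0  0  0  1  1  1  2  2  2  0  0  0  1
The P-positions (g = 0) in 0..12 are 0, 1, 2, 9, 10, 11.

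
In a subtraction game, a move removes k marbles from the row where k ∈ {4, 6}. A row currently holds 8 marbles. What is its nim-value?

Grundy values for subtraction set {4, 6}:
k:     0  1  2  3  4  5  6  7  8
g(k):  0  0  0  0  1  1  1  1  2
So g(8) = 2.

2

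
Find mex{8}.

0

0 is not in the set, so the mex is 0.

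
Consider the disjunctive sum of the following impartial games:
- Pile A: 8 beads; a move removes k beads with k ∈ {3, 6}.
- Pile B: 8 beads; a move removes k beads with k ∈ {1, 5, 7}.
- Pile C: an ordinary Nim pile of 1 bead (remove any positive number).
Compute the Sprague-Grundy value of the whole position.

3

For pile A, compute g(0), g(1), … with moves {3, 6}:
g(0) = mex{} = 0
g(1) = mex{} = 0
g(2) = mex{} = 0
g(3) = mex{0} = 1
g(4) = mex{0} = 1
g(5) = mex{0} = 1
g(6) = mex{0,1} = 2
g(7) = mex{0,1} = 2
g(8) = mex{0,1} = 2
So g(8) = 2.
Build the Grundy sequence for pile B with g(k) = mex{g(k−s) : s ∈ {1, 5, 7}, s ≤ k}:
g(0) = mex{} = 0
g(1) = mex{0} = 1
g(2) = mex{1} = 0
g(3) = mex{0} = 1
g(4) = mex{1} = 0
g(5) = mex{0} = 1
g(6) = mex{1} = 0
g(7) = mex{0} = 1
g(8) = mex{1} = 0
So g(8) = 0.
Pile C is a plain Nim pile of size 1, so its Grundy value is 1.
The value of a disjunctive sum is the nim-sum of the parts.
Combined value = 2 XOR 0 XOR 1 = 3.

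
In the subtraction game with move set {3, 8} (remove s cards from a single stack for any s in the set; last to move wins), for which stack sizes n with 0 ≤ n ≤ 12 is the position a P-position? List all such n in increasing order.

0, 1, 2, 6, 7, 11, 12

Build the Grundy sequence with g(k) = mex{g(k−s) : s ∈ {3, 8}, s ≤ k}:
g(0) = mex{} = 0
g(1) = mex{} = 0
g(2) = mex{} = 0
g(3) = mex{0} = 1
g(4) = mex{0} = 1
g(5) = mex{0} = 1
g(6) = mex{1} = 0
g(7) = mex{1} = 0
g(8) = mex{0,1} = 2
g(9) = mex{0} = 1
g(10) = mex{0} = 1
g(11) = mex{1,2} = 0
g(12) = mex{1} = 0
The P-positions (g = 0) in 0..12 are 0, 1, 2, 6, 7, 11, 12.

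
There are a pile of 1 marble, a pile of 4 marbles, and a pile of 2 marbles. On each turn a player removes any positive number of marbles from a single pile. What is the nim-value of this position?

Nim-sum: 1 ⊕ 4 ⊕ 2 = 7.

7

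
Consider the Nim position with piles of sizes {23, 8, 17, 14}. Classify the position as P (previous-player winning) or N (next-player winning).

Nim-sum: 23 XOR 8 XOR 17 XOR 14 = 0.
The nim-sum is 0, so this is a P-position: the player to move is in a losing position under optimal play.

P-position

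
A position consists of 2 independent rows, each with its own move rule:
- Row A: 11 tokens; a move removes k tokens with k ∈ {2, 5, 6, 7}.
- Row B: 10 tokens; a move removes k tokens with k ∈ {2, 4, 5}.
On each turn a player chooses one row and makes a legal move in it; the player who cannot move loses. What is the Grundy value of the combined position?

Build the Grundy sequence for row A with g(k) = mex{g(k−s) : s ∈ {2, 5, 6, 7}, s ≤ k}:
g(0) = mex{} = 0
g(1) = mex{} = 0
g(2) = mex{0} = 1
g(3) = mex{0} = 1
g(4) = mex{1} = 0
g(5) = mex{0,1} = 2
g(6) = mex{0} = 1
g(7) = mex{0,1,2} = 3
g(8) = mex{0,1} = 2
g(9) = mex{0,1,3} = 2
g(10) = mex{0,1,2} = 3
g(11) = mex{0,1,2} = 3
So g(11) = 3.
For row B, compute g(0), g(1), … with moves {2, 4, 5}:
k:     0  1  2  3  4  5  6  7  8  9 10
g(k):  0  0  1  1  2  2  3  0  0  1  1
So g(10) = 1.
By the Sprague-Grundy theorem, the Grundy value of a sum of independent games is the XOR of the component values.
Combined value = 3 ⊕ 1 = 2.

2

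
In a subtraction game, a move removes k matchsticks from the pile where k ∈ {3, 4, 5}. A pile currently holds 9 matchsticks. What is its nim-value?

0

Build the Grundy sequence with g(k) = mex{g(k−s) : s ∈ {3, 4, 5}, s ≤ k}:
k:     0  1  2  3  4  5  6  7  8  9
g(k):  0  0  0  1  1  1  2  2  0  0
So g(9) = 0.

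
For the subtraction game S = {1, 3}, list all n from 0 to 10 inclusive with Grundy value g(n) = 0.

0, 2, 4, 6, 8, 10

Compute g(0), g(1), … for moves {1, 3}:
k:     0  1  2  3  4  5  6  7  8  9 10
g(k):  0  1  0  1  0  1  0  1  0  1  0
The P-positions (g = 0) in 0..10 are 0, 2, 4, 6, 8, 10.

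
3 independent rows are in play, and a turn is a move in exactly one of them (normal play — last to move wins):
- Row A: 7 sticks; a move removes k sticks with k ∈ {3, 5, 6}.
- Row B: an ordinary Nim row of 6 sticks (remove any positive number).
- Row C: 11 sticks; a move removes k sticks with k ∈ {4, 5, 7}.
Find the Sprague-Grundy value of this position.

4

Grundy values for row A (subtraction set {3, 5, 6}):
k:     0  1  2  3  4  5  6  7
g(k):  0  0  0  1  1  1  2  2
So g(7) = 2.
Row B is a plain Nim row of size 6, so its Grundy value is 6.
Build the Grundy sequence for row C with g(k) = mex{g(k−s) : s ∈ {4, 5, 7}, s ≤ k}:
g(0) = mex{} = 0
g(1) = mex{} = 0
g(2) = mex{} = 0
g(3) = mex{} = 0
g(4) = mex{0} = 1
g(5) = mex{0} = 1
g(6) = mex{0} = 1
g(7) = mex{0} = 1
g(8) = mex{0,1} = 2
g(9) = mex{0,1} = 2
g(10) = mex{0,1} = 2
g(11) = mex{1} = 0
So g(11) = 0.
By the Sprague-Grundy theorem, the Grundy value of a sum of independent games is the XOR of the component values.
Combined value = 2 ⊕ 6 ⊕ 0 = 4.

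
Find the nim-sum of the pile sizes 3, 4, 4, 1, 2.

0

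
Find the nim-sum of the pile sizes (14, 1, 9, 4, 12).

Write each in binary and XOR column by column:
  1110  (14)
  0001  (1)
  1001  (9)
  0100  (4)
  1100  (12)
  ----
  1110  (14)

14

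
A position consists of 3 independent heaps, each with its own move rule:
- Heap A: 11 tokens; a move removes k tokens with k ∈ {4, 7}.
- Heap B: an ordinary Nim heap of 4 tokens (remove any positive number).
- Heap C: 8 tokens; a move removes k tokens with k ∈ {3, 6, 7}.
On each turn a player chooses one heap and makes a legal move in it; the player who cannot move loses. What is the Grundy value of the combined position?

6

For heap A, compute g(0), g(1), … with moves {4, 7}:
g(0) = mex{} = 0
g(1) = mex{} = 0
g(2) = mex{} = 0
g(3) = mex{} = 0
g(4) = mex{0} = 1
g(5) = mex{0} = 1
g(6) = mex{0} = 1
g(7) = mex{0} = 1
g(8) = mex{0,1} = 2
g(9) = mex{0,1} = 2
g(10) = mex{0,1} = 2
g(11) = mex{1} = 0
So g(11) = 0.
Heap B is a plain Nim heap of size 4, so its Grundy value is 4.
Build the Grundy sequence for heap C with g(k) = mex{g(k−s) : s ∈ {3, 6, 7}, s ≤ k}:
g(0) = mex{} = 0
g(1) = mex{} = 0
g(2) = mex{} = 0
g(3) = mex{0} = 1
g(4) = mex{0} = 1
g(5) = mex{0} = 1
g(6) = mex{0,1} = 2
g(7) = mex{0,1} = 2
g(8) = mex{0,1} = 2
So g(8) = 2.
By the Sprague-Grundy theorem, the Grundy value of a sum of independent games is the XOR of the component values.
Combined value = 0 ⊕ 4 ⊕ 2 = 6.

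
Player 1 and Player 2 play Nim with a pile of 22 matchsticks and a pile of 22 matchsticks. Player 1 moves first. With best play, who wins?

Bitwise XOR of the heap sizes:
  10110  (22)
  10110  (22)
  -----
  00000  (0)
The nim-sum is 0, so this is a P-position: the player to move is in a losing position under optimal play; Player 1 is about to move from it and so loses — Player 2 wins.

Player 2 wins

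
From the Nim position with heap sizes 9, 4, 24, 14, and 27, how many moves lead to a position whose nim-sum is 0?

Write each in binary and XOR column by column:
  01001  (9)
  00100  (4)
  11000  (24)
  01110  (14)
  11011  (27)
  -----
  00000  (0)
The nim-sum is already 0, so every move leaves a nonzero nim-sum — there are no winning moves.

0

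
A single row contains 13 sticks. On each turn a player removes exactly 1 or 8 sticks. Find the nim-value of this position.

0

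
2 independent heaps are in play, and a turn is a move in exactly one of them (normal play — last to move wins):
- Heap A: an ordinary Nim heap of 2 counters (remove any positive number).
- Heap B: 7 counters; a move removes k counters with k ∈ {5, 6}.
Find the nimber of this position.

3

Heap A is a plain Nim heap of size 2, so its Grundy value is 2.
For heap B, compute g(0), g(1), … with moves {5, 6}:
k:     0  1  2  3  4  5  6  7
g(k):  0  0  0  0  0  1  1  1
So g(7) = 1.
By the Sprague-Grundy theorem, the Grundy value of a sum of independent games is the XOR of the component values.
Combined value = 2 ⊕ 1 = 3.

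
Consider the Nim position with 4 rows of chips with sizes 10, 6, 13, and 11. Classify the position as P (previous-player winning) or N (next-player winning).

Compute the nim-sum pairwise:
10 ^ 6 = 12
12 ^ 13 = 1
1 ^ 11 = 10
The nim-sum is 10 ≠ 0, so this is an N-position: the player to move can win.

N-position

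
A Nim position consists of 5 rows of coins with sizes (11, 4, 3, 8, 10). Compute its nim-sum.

Nim-sum: 11 ^ 4 ^ 3 ^ 8 ^ 10 = 14.

14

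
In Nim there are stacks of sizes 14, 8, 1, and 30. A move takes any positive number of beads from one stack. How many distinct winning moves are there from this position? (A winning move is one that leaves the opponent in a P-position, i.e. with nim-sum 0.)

1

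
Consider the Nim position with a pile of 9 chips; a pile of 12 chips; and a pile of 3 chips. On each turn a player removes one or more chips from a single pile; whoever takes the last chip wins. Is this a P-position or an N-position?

N-position

Write each in binary and XOR column by column:
  1001  (9)
  1100  (12)
  0011  (3)
  ----
  0110  (6)
The nim-sum is 6 ≠ 0, so this is an N-position: the player to move can win.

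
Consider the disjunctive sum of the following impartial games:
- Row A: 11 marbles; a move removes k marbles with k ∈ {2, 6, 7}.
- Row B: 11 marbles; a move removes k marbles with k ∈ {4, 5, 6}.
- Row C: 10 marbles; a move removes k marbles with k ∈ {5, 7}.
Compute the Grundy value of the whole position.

3

Build the Grundy sequence for row A with g(k) = mex{g(k−s) : s ∈ {2, 6, 7}, s ≤ k}:
g(0) = mex{} = 0
g(1) = mex{} = 0
g(2) = mex{0} = 1
g(3) = mex{0} = 1
g(4) = mex{1} = 0
g(5) = mex{1} = 0
g(6) = mex{0} = 1
g(7) = mex{0} = 1
g(8) = mex{0,1} = 2
g(9) = mex{1} = 0
g(10) = mex{0,1,2} = 3
g(11) = mex{0} = 1
So g(11) = 1.
Grundy values for row B (subtraction set {4, 5, 6}):
g(0) = mex{} = 0
g(1) = mex{} = 0
g(2) = mex{} = 0
g(3) = mex{} = 0
g(4) = mex{0} = 1
g(5) = mex{0} = 1
g(6) = mex{0} = 1
g(7) = mex{0} = 1
g(8) = mex{0,1} = 2
g(9) = mex{0,1} = 2
g(10) = mex{1} = 0
g(11) = mex{1} = 0
So g(11) = 0.
Build the Grundy sequence for row C with g(k) = mex{g(k−s) : s ∈ {5, 7}, s ≤ k}:
g(0) = mex{} = 0
g(1) = mex{} = 0
g(2) = mex{} = 0
g(3) = mex{} = 0
g(4) = mex{} = 0
g(5) = mex{0} = 1
g(6) = mex{0} = 1
g(7) = mex{0} = 1
g(8) = mex{0} = 1
g(9) = mex{0} = 1
g(10) = mex{0,1} = 2
So g(10) = 2.
The value of a disjunctive sum is the nim-sum of the parts.
Combined value = 1 XOR 0 XOR 2 = 3.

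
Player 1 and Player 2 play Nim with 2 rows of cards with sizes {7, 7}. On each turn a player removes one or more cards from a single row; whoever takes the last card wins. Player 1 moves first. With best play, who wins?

Compute the nim-sum pairwise:
7 ⊕ 7 = 0
The nim-sum is 0, so this is a P-position: the player to move is in a losing position under optimal play; Player 1 is about to move from it and so loses — Player 2 wins.

Player 2 wins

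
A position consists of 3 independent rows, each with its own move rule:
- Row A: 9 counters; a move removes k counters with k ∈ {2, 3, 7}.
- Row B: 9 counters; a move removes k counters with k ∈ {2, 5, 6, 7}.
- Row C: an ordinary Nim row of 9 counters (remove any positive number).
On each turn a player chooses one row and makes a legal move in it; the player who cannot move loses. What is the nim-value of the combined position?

9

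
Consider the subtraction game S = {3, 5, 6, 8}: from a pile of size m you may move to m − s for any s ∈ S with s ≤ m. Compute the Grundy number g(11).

0

Grundy values for subtraction set {3, 5, 6, 8}:
k:     0  1  2  3  4  5  6  7  8  9 10 11
g(k):  0  0  0  1  1  1  2  2  2  3  3  0
So g(11) = 0.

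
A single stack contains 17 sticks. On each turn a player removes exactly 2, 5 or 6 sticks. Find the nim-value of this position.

Grundy values for subtraction set {2, 5, 6}:
k:     0  1  2  3  4  5  6  7  8  9 10 11 12 13 14 15 16 17
g(k):  0  0  1  1  0  2  1  3  0  2  1  0  0  1  1  0  2  1
So g(17) = 1.

1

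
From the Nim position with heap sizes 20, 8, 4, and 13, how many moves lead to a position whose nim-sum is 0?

1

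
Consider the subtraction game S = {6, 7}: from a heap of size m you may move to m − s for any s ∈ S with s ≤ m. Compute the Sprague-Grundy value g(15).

0

Build the Grundy sequence with g(k) = mex{g(k−s) : s ∈ {6, 7}, s ≤ k}:
k:     0  1  2  3  4  5  6  7  8  9 10 11 12 13 14 15
g(k):  0  0  0  0  0  0  1  1  1  1  1  1  2  0  0  0
So g(15) = 0.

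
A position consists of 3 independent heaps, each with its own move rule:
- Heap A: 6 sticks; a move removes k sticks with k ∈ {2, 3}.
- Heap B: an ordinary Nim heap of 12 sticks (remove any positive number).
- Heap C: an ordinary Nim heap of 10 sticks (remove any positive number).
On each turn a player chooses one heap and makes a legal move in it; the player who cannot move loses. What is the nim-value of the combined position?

6

Build the Grundy sequence for heap A with g(k) = mex{g(k−s) : s ∈ {2, 3}, s ≤ k}:
g(0) = mex{} = 0
g(1) = mex{} = 0
g(2) = mex{0} = 1
g(3) = mex{0} = 1
g(4) = mex{0,1} = 2
g(5) = mex{1} = 0
g(6) = mex{1,2} = 0
So g(6) = 0.
Heap B is a plain Nim heap of size 12, so its Grundy value is 12.
Heap C is a plain Nim heap of size 10, so its Grundy value is 10.
The value of a disjunctive sum is the nim-sum of the parts.
Combined value = 0 ⊕ 12 ⊕ 10 = 6.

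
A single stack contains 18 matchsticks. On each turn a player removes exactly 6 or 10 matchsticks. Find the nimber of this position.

0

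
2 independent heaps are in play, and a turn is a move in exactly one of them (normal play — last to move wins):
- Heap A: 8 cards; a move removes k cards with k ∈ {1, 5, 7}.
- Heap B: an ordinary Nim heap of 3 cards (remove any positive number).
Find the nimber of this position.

3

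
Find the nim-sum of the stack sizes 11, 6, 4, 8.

1

Nim-sum: 11 ⊕ 6 ⊕ 4 ⊕ 8 = 1.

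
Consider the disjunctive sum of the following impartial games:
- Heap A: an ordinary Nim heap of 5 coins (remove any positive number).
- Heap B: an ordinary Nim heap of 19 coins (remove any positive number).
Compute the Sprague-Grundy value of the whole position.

Heap A is a plain Nim heap of size 5, so its Grundy value is 5.
Heap B is a plain Nim heap of size 19, so its Grundy value is 19.
By the Sprague-Grundy theorem, the Grundy value of a sum of independent games is the XOR of the component values.
Combined value = 5 XOR 19 = 22.

22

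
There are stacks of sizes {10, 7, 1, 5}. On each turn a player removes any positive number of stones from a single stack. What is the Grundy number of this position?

9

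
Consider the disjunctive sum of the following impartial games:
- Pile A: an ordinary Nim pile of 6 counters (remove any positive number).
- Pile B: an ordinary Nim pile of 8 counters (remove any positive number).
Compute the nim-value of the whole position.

14

Pile A is a plain Nim pile of size 6, so its Grundy value is 6.
Pile B is a plain Nim pile of size 8, so its Grundy value is 8.
By the Sprague-Grundy theorem, the Grundy value of a sum of independent games is the XOR of the component values.
Combined value = 6 ⊕ 8 = 14.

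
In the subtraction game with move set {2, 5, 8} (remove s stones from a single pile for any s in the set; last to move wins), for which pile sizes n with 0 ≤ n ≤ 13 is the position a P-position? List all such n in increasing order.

0, 1, 4, 7, 10, 11

Compute g(0), g(1), … for moves {2, 5, 8}:
g(0) = mex{} = 0
g(1) = mex{} = 0
g(2) = mex{0} = 1
g(3) = mex{0} = 1
g(4) = mex{1} = 0
g(5) = mex{0,1} = 2
g(6) = mex{0} = 1
g(7) = mex{1,2} = 0
g(8) = mex{0,1} = 2
g(9) = mex{0} = 1
g(10) = mex{1,2} = 0
g(11) = mex{1} = 0
g(12) = mex{0} = 1
g(13) = mex{0,2} = 1
The P-positions (g = 0) in 0..13 are 0, 1, 4, 7, 10, 11.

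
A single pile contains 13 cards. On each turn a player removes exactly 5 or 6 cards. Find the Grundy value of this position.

0

Build the Grundy sequence with g(k) = mex{g(k−s) : s ∈ {5, 6}, s ≤ k}:
g(0) = mex{} = 0
g(1) = mex{} = 0
g(2) = mex{} = 0
g(3) = mex{} = 0
g(4) = mex{} = 0
g(5) = mex{0} = 1
g(6) = mex{0} = 1
g(7) = mex{0} = 1
g(8) = mex{0} = 1
g(9) = mex{0} = 1
g(10) = mex{0,1} = 2
g(11) = mex{1} = 0
g(12) = mex{1} = 0
g(13) = mex{1} = 0
So g(13) = 0.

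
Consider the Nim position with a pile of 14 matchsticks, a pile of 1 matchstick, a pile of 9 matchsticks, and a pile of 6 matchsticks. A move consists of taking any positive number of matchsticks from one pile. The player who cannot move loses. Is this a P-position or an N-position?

Compute the nim-sum pairwise:
14 XOR 1 = 15
15 XOR 9 = 6
6 XOR 6 = 0
The nim-sum is 0, so this is a P-position: the player to move is in a losing position under optimal play.

P-position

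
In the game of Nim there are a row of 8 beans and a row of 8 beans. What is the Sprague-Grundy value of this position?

0

Nim-sum: 8 ^ 8 = 0.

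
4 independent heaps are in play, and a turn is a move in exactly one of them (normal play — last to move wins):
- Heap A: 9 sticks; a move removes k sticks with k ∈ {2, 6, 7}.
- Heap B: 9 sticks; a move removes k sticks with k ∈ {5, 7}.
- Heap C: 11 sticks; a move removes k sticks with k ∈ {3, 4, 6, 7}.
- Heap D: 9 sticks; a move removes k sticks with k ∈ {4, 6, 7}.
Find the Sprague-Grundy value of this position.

3

Grundy values for heap A (subtraction set {2, 6, 7}):
g(0) = mex{} = 0
g(1) = mex{} = 0
g(2) = mex{0} = 1
g(3) = mex{0} = 1
g(4) = mex{1} = 0
g(5) = mex{1} = 0
g(6) = mex{0} = 1
g(7) = mex{0} = 1
g(8) = mex{0,1} = 2
g(9) = mex{1} = 0
So g(9) = 0.
Grundy values for heap B (subtraction set {5, 7}):
g(0) = mex{} = 0
g(1) = mex{} = 0
g(2) = mex{} = 0
g(3) = mex{} = 0
g(4) = mex{} = 0
g(5) = mex{0} = 1
g(6) = mex{0} = 1
g(7) = mex{0} = 1
g(8) = mex{0} = 1
g(9) = mex{0} = 1
So g(9) = 1.
For heap C, compute g(0), g(1), … with moves {3, 4, 6, 7}:
g(0) = mex{} = 0
g(1) = mex{} = 0
g(2) = mex{} = 0
g(3) = mex{0} = 1
g(4) = mex{0} = 1
g(5) = mex{0} = 1
g(6) = mex{0,1} = 2
g(7) = mex{0,1} = 2
g(8) = mex{0,1} = 2
g(9) = mex{0,1,2} = 3
g(10) = mex{1,2} = 0
g(11) = mex{1,2} = 0
So g(11) = 0.
Build the Grundy sequence for heap D with g(k) = mex{g(k−s) : s ∈ {4, 6, 7}, s ≤ k}:
k:     0  1  2  3  4  5  6  7  8  9
g(k):  0  0  0  0  1  1  1  1  2  2
So g(9) = 2.
By the Sprague-Grundy theorem, the Grundy value of a sum of independent games is the XOR of the component values.
Combined value = 0 ⊕ 1 ⊕ 0 ⊕ 2 = 3.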